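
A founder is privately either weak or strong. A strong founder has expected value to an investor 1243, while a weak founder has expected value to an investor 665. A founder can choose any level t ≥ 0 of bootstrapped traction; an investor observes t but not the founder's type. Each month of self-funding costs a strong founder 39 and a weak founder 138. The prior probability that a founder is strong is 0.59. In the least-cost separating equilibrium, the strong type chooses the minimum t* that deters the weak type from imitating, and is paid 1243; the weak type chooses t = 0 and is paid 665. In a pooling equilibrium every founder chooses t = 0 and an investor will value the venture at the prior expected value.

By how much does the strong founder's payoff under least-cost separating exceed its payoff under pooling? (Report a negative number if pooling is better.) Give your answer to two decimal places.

Least-cost separating signal: t* solves 665 = 1243 − 138·t*, so t* = (1243 − 665)/138 ≈ 4.1884.
Strong type's separating payoff: 1243 − 39 × t* = 1243 − 39 × (1243 − 665)/138 = 1243 − 22542/138 ≈ 1079.6522.
Pooling payoff: 0.59 × 1243 + 0.41 × 665 = 1006.02.
Difference: 1079.6522 − 1006.02 = 73.6322, i.e. 73.63 to two decimal places.
The strong type prefers to separate.

73.63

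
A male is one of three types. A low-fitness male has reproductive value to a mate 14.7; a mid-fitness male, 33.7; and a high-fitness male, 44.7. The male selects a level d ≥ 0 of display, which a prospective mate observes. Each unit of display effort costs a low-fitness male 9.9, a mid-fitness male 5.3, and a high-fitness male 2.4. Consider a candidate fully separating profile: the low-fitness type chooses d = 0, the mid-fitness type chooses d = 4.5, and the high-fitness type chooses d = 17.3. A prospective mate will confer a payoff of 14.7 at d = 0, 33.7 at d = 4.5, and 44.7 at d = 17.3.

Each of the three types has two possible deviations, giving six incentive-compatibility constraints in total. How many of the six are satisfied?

Low-fitness (own payoff 14.7): to d=4.5 gives 33.7 − 9.9×4.5 = -10.85 → no gain ✓; to d=17.3 gives 44.7 − 9.9×17.3 = -126.57 → no gain ✓.
Mid-fitness (own payoff 33.7 − 5.3×4.5 = 9.85): to d=0 gives 14.7 → profitable ✗; to d=17.3 gives 44.7 − 5.3×17.3 = -46.99 → no gain ✓.
High-fitness (own payoff 44.7 − 2.4×17.3 = 3.18): to d=0 gives 14.7 → profitable ✗; to d=4.5 gives 33.7 − 2.4×4.5 = 22.9 → profitable ✗.
3 of the 6 constraints hold; not an equilibrium.

3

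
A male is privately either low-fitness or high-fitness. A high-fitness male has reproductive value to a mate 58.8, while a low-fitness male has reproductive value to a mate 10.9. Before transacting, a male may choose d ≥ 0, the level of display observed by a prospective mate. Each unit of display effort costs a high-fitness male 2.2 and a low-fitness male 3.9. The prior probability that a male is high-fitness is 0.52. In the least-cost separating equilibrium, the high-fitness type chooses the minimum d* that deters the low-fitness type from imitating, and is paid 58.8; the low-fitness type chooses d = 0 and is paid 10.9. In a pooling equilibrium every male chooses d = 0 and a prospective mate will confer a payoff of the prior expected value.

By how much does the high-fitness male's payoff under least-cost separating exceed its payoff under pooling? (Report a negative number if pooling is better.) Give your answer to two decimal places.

Least-cost separating signal: d* solves 10.9 = 58.8 − 3.9·d*, so d* = (58.8 − 10.9)/3.9 ≈ 12.2821.
High-fitness type's separating payoff: 58.8 − 2.2 × d* = 58.8 − 2.2 × (58.8 − 10.9)/3.9 = 58.8 − 105.38/3.9 ≈ 31.7795.
Pooling payoff: 0.52 × 58.8 + 0.48 × 10.9 = 35.808.
Difference: 31.7795 − 35.808 = -4.0285, i.e. -4.03 to two decimal places.
The high-fitness type would prefer the pooling outcome.

-4.03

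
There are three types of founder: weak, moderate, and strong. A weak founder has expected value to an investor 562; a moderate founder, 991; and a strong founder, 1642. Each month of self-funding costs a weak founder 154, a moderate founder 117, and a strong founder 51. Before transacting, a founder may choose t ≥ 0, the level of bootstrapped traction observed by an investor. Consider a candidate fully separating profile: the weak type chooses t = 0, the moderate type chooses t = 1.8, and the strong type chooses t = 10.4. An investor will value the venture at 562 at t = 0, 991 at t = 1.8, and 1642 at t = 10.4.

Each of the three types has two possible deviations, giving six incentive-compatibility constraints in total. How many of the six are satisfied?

Weak (own payoff 562): to t=1.8 gives 991 − 154×1.8 = 713.8 → profitable ✗; to t=10.4 gives 1642 − 154×10.4 = 40.4 → no gain ✓.
Moderate (own payoff 991 − 117×1.8 = 780.4): to t=0 gives 562 → no gain ✓; to t=10.4 gives 1642 − 117×10.4 = 425.2 → no gain ✓.
Strong (own payoff 1642 − 51×10.4 = 1111.6): to t=0 gives 562 → no gain ✓; to t=1.8 gives 991 − 51×1.8 = 899.2 → no gain ✓.
5 of the 6 constraints hold; not an equilibrium.

5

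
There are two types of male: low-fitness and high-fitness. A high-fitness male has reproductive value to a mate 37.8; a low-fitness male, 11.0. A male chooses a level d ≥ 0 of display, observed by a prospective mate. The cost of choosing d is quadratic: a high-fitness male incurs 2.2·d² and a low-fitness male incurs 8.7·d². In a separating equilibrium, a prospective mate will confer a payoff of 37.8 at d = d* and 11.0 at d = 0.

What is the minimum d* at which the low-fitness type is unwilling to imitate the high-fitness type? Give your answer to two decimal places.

The low-fitness type at d = 0 receives 11.0; imitating at d* yields 37.8 − 8.7·d*².
Indifference: 11.0 = 37.8 − 8.7·d*², so d*² = (37.8 − 11.0) / 8.7 ≈ 3.0805.
d* = √3.0805 ≈ 1.76.

1.76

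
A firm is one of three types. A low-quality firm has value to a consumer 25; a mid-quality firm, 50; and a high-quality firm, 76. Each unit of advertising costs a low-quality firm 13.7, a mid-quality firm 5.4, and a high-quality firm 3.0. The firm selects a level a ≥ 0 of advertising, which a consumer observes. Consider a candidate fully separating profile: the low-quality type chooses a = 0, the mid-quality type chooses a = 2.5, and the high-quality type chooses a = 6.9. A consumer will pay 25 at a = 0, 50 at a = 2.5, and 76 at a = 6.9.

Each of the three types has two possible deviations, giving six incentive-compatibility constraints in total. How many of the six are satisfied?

High-quality (own payoff 76 − 3.0×6.9 = 55.3): to a=0 gives 25 → no gain ✓; to a=2.5 gives 50 − 3.0×2.5 = 42.5 → no gain ✓.
Low-quality (own payoff 25): to a=2.5 gives 50 − 13.7×2.5 = 15.75 → no gain ✓; to a=6.9 gives 76 − 13.7×6.9 = -18.53 → no gain ✓.
Mid-quality (own payoff 50 − 5.4×2.5 = 36.5): to a=0 gives 25 → no gain ✓; to a=6.9 gives 76 − 5.4×6.9 = 38.74 → profitable ✗.
5 of the 6 constraints hold; not an equilibrium.

5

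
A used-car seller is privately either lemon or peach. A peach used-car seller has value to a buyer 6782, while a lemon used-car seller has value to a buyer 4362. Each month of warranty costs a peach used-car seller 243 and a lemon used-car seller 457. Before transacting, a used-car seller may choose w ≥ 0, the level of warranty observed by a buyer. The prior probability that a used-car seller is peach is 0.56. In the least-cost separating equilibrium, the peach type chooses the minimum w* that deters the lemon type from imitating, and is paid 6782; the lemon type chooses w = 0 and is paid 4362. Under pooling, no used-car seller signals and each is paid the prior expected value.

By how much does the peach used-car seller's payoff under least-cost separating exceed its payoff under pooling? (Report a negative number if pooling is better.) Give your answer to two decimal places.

Least-cost separating signal: w* solves 4362 = 6782 − 457·w*, so w* = (6782 − 4362)/457 ≈ 5.2954.
Peach type's separating payoff: 6782 − 243 × w* = 6782 − 243 × (6782 − 4362)/457 = 6782 − 588060/457 ≈ 5495.2166.
Pooling payoff: 0.56 × 6782 + 0.44 × 4362 = 5717.2.
Difference: 5495.2166 − 5717.2 = -221.9834, i.e. -221.98 to two decimal places.
The peach type would prefer the pooling outcome.

-221.98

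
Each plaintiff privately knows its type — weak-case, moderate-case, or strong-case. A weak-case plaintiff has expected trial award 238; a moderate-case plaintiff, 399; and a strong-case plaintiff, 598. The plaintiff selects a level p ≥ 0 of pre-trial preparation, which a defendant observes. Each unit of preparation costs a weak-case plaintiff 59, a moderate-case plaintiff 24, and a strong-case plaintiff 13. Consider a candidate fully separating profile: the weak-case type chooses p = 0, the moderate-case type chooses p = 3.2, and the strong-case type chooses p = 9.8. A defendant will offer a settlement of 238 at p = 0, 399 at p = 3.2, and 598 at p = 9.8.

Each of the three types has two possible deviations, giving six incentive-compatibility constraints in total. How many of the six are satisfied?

Strong-case (own payoff 598 − 13×9.8 = 470.6): to p=0 gives 238 → no gain ✓; to p=3.2 gives 399 − 13×3.2 = 357.4 → no gain ✓.
Moderate-case (own payoff 399 − 24×3.2 = 322.2): to p=0 gives 238 → no gain ✓; to p=9.8 gives 598 − 24×9.8 = 362.8 → profitable ✗.
Weak-case (own payoff 238): to p=3.2 gives 399 − 59×3.2 = 210.2 → no gain ✓; to p=9.8 gives 598 − 59×9.8 = 19.8 → no gain ✓.
5 of the 6 constraints hold; not an equilibrium.

5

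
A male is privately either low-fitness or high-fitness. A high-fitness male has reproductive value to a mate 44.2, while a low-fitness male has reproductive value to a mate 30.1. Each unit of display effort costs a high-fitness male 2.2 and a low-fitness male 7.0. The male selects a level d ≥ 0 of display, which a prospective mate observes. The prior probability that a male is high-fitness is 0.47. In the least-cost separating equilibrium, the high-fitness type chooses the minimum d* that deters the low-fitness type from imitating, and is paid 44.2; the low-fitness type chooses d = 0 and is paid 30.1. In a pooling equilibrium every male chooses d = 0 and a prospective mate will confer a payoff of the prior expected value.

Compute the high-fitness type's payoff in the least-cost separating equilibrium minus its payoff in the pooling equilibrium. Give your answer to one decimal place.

Least-cost separating signal: d* solves 30.1 = 44.2 − 7.0·d*, so d* = (44.2 − 30.1)/7.0 ≈ 2.0143.
High-fitness type's separating payoff: 44.2 − 2.2 × d* = 44.2 − 2.2 × (44.2 − 30.1)/7.0 = 44.2 − 31.02/7.0 ≈ 39.769.
Pooling payoff: 0.47 × 44.2 + 0.53 × 30.1 = 36.727.
Difference: 39.769 − 36.727 = 3.042, i.e. 3.0 to one decimal place.
The high-fitness type prefers to separate.

3.0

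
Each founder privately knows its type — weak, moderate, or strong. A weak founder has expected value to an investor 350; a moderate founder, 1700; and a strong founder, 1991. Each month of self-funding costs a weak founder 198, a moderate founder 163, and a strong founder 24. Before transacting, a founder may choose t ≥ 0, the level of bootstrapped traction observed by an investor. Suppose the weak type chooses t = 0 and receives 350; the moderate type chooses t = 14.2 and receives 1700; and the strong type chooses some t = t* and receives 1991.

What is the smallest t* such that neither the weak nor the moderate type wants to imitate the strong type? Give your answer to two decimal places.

15.99

Weak type (on-path payoff 350) won't mimic when 350 ≥ 1991 − 198·t*, i.e. t* ≥ 8.29.
Moderate type (on-path payoff 1700 − 163×14.2 = -614.6) won't mimic when -614.6 ≥ 1991 − 163·t*, i.e. t* ≥ 15.99.
Both must hold, so t* = max(8.29, 15.99) = 15.99. The moderate type's constraint binds.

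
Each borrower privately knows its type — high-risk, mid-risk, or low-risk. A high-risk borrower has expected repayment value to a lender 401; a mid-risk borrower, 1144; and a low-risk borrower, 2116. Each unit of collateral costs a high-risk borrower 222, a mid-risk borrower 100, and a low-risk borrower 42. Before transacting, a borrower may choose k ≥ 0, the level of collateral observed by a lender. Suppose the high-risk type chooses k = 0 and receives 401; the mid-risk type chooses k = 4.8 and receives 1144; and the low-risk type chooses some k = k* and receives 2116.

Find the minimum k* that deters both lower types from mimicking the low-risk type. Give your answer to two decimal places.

14.52

Mid-risk type (on-path payoff 1144 − 100×4.8 = 664) won't mimic when 664 ≥ 2116 − 100·k*, i.e. k* ≥ 14.52.
High-risk type (on-path payoff 401) won't mimic when 401 ≥ 2116 − 222·k*, i.e. k* ≥ 7.73.
Both must hold, so k* = max(7.73, 14.52) = 14.52. The mid-risk type's constraint binds.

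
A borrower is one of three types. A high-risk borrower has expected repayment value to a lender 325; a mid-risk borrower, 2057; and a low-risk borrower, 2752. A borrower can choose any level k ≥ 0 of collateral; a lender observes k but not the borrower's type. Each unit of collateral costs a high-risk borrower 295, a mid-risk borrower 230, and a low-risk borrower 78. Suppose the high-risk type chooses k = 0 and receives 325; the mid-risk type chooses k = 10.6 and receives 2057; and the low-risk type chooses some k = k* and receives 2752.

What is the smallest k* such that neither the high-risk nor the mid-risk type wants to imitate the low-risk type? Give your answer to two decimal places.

13.62

Mid-risk type (on-path payoff 2057 − 230×10.6 = -381) won't mimic when -381 ≥ 2752 − 230·k*, i.e. k* ≥ 13.62.
High-risk type (on-path payoff 325) won't mimic when 325 ≥ 2752 − 295·k*, i.e. k* ≥ 8.23.
Both must hold, so k* = max(8.23, 13.62) = 13.62. The mid-risk type's constraint binds.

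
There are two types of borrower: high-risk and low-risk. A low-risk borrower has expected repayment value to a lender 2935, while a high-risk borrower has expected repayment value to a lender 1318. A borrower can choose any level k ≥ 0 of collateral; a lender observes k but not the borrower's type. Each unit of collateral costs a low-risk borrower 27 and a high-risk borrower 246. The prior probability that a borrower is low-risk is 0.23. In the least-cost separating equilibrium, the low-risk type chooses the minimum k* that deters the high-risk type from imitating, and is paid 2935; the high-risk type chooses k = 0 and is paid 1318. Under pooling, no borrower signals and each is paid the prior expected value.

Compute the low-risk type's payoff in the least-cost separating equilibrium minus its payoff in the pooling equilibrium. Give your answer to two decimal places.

1067.61

Least-cost separating signal: k* solves 1318 = 2935 − 246·k*, so k* = (2935 − 1318)/246 ≈ 6.5732.
Low-risk type's separating payoff: 2935 − 27 × k* = 2935 − 27 × (2935 − 1318)/246 = 2935 − 43659/246 ≈ 2757.5244.
Pooling payoff: 0.23 × 2935 + 0.77 × 1318 = 1689.91.
Difference: 2757.5244 − 1689.91 = 1067.6144, i.e. 1067.61 to two decimal places.
The low-risk type prefers to separate.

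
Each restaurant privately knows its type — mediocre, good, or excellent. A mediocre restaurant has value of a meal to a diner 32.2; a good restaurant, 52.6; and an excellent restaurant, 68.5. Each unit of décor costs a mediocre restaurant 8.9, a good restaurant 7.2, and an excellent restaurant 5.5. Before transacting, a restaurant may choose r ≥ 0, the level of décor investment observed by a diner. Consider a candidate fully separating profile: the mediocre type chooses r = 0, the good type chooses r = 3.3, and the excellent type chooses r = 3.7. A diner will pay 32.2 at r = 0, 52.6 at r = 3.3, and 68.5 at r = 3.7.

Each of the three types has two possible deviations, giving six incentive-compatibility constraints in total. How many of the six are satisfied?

Excellent (own payoff 68.5 − 5.5×3.7 = 48.15): to r=0 gives 32.2 → no gain ✓; to r=3.3 gives 52.6 − 5.5×3.3 = 34.45 → no gain ✓.
Good (own payoff 52.6 − 7.2×3.3 = 28.84): to r=0 gives 32.2 → profitable ✗; to r=3.7 gives 68.5 − 7.2×3.7 = 41.86 → profitable ✗.
Mediocre (own payoff 32.2): to r=3.3 gives 52.6 − 8.9×3.3 = 23.23 → no gain ✓; to r=3.7 gives 68.5 − 8.9×3.7 = 35.57 → profitable ✗.
3 of the 6 constraints hold; not an equilibrium.

3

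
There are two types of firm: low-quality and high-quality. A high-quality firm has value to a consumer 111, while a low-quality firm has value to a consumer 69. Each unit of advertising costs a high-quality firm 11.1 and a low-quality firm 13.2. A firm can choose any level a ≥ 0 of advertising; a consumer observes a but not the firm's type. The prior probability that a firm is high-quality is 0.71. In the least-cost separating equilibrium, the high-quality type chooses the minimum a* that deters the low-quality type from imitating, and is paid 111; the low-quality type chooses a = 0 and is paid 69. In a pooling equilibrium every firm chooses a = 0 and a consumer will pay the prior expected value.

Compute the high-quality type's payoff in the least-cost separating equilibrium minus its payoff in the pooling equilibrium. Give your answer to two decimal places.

-23.14

Least-cost separating signal: a* solves 69 = 111 − 13.2·a*, so a* = (111 − 69)/13.2 ≈ 3.1818.
High-quality type's separating payoff: 111 − 11.1 × a* = 111 − 11.1 × (111 − 69)/13.2 = 111 − 466.2/13.2 ≈ 75.6818.
Pooling payoff: 0.71 × 111 + 0.29 × 69 = 98.82.
Difference: 75.6818 − 98.82 = -23.1382, i.e. -23.14 to two decimal places.
The high-quality type would prefer the pooling outcome.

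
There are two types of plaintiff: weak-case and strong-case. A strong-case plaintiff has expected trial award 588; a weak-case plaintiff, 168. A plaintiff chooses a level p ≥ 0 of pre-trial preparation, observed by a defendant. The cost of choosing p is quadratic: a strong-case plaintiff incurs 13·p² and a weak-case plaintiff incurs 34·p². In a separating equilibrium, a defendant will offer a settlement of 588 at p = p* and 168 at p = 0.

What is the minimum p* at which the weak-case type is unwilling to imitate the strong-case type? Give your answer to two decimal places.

The weak-case type at p = 0 receives 168; imitating at p* yields 588 − 34·p*².
Indifference: 168 = 588 − 34·p*², so p*² = (588 − 168) / 34 ≈ 12.3529.
p* = √12.3529 ≈ 3.51.

3.51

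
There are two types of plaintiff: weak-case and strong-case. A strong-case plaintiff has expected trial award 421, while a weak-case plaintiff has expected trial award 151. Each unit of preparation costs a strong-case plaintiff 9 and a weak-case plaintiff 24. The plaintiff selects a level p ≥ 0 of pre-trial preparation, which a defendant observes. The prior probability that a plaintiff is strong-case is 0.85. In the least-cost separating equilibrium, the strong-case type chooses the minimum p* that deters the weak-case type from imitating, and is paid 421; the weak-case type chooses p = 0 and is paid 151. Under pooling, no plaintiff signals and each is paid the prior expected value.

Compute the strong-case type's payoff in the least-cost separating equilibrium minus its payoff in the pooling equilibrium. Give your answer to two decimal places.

-60.75

Least-cost separating signal: p* solves 151 = 421 − 24·p*, so p* = (421 − 151)/24 = 11.25.
Strong-case type's separating payoff: 421 − 9 × p* = 421 − 9 × (421 − 151)/24 = 421 − 2430/24 = 319.75.
Pooling payoff: 0.85 × 421 + 0.15 × 151 = 380.5.
Difference: 319.75 − 380.5 = -60.75.
The strong-case type would prefer the pooling outcome.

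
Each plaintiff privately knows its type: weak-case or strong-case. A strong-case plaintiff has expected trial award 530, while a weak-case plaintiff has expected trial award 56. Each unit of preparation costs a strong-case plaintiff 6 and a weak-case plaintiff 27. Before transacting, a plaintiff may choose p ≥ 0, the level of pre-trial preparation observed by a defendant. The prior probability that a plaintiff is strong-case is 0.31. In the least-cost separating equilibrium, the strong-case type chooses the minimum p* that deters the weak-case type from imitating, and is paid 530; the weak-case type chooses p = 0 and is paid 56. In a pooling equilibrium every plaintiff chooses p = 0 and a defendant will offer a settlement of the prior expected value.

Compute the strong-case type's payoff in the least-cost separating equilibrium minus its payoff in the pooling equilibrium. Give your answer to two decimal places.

Least-cost separating signal: p* solves 56 = 530 − 27·p*, so p* = (530 − 56)/27 ≈ 17.5556.
Strong-case type's separating payoff: 530 − 6 × p* = 530 − 6 × (530 − 56)/27 = 530 − 2844/27 ≈ 424.6667.
Pooling payoff: 0.31 × 530 + 0.69 × 56 = 202.94.
Difference: 424.6667 − 202.94 = 221.7267, i.e. 221.73 to two decimal places.
The strong-case type prefers to separate.

221.73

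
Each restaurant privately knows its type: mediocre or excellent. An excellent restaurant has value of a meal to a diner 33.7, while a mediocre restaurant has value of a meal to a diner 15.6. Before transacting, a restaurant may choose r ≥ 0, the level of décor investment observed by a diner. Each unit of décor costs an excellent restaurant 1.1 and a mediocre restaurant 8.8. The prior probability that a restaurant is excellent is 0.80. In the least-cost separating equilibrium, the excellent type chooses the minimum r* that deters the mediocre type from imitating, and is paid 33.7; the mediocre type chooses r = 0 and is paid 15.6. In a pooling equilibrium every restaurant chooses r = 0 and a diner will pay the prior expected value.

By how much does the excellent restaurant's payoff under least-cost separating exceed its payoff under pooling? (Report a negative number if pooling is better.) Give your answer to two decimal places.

Least-cost separating signal: r* solves 15.6 = 33.7 − 8.8·r*, so r* = (33.7 − 15.6)/8.8 ≈ 2.0568.
Excellent type's separating payoff: 33.7 − 1.1 × r* = 33.7 − 1.1 × (33.7 − 15.6)/8.8 = 33.7 − 19.91/8.8 = 31.4375.
Pooling payoff: 0.80 × 33.7 + 0.20 × 15.6 = 30.08.
Difference: 31.4375 − 30.08 = 1.3575, i.e. 1.36 to two decimal places.
The excellent type prefers to separate.

1.36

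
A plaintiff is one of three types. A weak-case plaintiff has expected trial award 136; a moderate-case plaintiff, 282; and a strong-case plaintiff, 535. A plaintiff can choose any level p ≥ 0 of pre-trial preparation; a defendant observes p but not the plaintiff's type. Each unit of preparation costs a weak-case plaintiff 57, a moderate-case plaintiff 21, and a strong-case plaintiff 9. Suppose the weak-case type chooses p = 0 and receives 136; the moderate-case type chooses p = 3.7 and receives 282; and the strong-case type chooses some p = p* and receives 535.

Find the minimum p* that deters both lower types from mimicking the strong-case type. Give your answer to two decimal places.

Moderate-case type (on-path payoff 282 − 21×3.7 = 204.3) won't mimic when 204.3 ≥ 535 − 21·p*, i.e. p* ≥ 15.75.
Weak-case type (on-path payoff 136) won't mimic when 136 ≥ 535 − 57·p*, i.e. p* ≥ 7.00.
Both must hold, so p* = max(7.00, 15.75) = 15.75. The moderate-case type's constraint binds.

15.75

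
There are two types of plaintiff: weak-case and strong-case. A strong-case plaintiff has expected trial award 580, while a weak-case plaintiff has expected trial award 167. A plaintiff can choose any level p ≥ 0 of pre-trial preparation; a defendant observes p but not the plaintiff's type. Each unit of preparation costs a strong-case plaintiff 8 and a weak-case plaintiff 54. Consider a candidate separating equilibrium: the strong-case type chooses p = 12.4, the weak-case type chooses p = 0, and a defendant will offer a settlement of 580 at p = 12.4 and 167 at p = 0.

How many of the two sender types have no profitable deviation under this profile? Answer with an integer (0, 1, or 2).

2

Weak-case type: stay at 0 → 167; mimic → 580 − 54 × 12.4 = -89.6. IC holds (167 ≥ -89.6).
Strong-case type: signal → 580 − 8 × 12.4 = 480.8; deviate to 0 → 167. IC holds (480.8 ≥ 167).
2 of 2 constraints hold, so this is a separating equilibrium.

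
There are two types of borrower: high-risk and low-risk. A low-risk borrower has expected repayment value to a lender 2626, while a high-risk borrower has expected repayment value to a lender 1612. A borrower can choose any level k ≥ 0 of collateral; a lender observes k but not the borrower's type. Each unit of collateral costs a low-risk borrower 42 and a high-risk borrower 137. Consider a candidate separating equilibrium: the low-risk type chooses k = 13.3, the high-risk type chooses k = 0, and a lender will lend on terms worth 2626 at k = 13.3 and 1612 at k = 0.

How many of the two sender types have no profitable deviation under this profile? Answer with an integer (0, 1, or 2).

2

High-risk type: stay at 0 → 1612; mimic → 2626 − 137 × 13.3 = 803.9. IC holds (1612 ≥ 803.9).
Low-risk type: signal → 2626 − 42 × 13.3 = 2067.4; deviate to 0 → 1612. IC holds (2067.4 ≥ 1612).
2 of 2 constraints hold, so this is a separating equilibrium.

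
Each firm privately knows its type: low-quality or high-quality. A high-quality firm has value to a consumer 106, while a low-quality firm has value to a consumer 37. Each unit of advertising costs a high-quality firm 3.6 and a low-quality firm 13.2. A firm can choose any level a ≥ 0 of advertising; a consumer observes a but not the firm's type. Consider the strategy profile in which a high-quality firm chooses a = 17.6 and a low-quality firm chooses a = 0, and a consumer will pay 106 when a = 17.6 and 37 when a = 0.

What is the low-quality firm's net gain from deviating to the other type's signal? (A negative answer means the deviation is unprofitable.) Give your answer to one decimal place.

-163.3

Playing a = 0 the low-quality firm receives 37.
Deviating to a = 17.6 brings payment 106 at cost 13.2 × 17.6 = 232.32, netting -126.32.
Gain from deviating: -126.32 − 37 = -163.32, i.e. -163.3 to one decimal place.
The gain is negative, so the low-quality type's incentive-compatibility constraint is satisfied.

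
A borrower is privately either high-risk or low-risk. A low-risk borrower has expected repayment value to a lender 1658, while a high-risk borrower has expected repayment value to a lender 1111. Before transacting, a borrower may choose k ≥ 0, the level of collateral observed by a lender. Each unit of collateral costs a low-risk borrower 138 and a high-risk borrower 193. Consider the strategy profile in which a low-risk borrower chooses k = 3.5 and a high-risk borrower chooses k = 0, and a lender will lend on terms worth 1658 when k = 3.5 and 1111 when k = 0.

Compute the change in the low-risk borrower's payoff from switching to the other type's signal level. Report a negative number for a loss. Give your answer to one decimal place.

-64.0

Playing k = 3.5 the low-risk borrower receives 1658 − 138 × 3.5 = 1175.
Deviating to k = 0 yields 1111 instead.
Gain from deviating: 1111 − 1175 = -64.0.
The gain is negative, so the low-risk type's incentive-compatibility constraint is satisfied.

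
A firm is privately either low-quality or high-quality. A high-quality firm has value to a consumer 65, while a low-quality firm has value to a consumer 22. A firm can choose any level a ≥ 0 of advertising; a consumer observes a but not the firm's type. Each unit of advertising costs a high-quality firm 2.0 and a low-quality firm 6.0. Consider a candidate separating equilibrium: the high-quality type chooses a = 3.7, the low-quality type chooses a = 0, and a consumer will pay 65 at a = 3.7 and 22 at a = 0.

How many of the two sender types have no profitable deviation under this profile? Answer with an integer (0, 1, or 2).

1

High-quality type: signal → 65 − 2.0 × 3.7 = 57.6; deviate to 0 → 22. IC holds (57.6 ≥ 22).
Low-quality type: stay at 0 → 22; mimic → 65 − 6.0 × 3.7 = 42.8. IC fails (22 < 42.8).
1 of 2 constraints hold, so this profile is not an equilibrium.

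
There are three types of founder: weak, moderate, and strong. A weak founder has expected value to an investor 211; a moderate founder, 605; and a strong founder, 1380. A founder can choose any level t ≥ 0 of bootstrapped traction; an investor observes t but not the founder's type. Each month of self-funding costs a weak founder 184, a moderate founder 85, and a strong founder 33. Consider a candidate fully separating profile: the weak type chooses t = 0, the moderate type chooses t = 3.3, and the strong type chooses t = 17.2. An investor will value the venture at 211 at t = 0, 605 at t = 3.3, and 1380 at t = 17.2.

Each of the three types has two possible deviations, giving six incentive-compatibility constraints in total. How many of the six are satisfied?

6

Moderate (own payoff 605 − 85×3.3 = 324.5): to t=0 gives 211 → no gain ✓; to t=17.2 gives 1380 − 85×17.2 = -82 → no gain ✓.
Strong (own payoff 1380 − 33×17.2 = 812.4): to t=0 gives 211 → no gain ✓; to t=3.3 gives 605 − 33×3.3 = 496.1 → no gain ✓.
Weak (own payoff 211): to t=3.3 gives 605 − 184×3.3 = -2.2 → no gain ✓; to t=17.2 gives 1380 − 184×17.2 = -1784.8 → no gain ✓.
6 of the 6 constraints hold; this profile is a separating equilibrium.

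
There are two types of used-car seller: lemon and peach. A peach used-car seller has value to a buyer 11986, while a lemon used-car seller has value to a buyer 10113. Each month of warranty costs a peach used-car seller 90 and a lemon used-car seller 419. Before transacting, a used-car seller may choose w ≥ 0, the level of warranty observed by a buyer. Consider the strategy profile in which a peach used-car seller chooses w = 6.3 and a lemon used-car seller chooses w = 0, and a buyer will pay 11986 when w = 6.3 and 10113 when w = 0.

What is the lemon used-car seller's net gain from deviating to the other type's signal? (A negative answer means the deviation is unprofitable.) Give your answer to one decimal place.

-766.7

Playing w = 0 the lemon used-car seller receives 10113.
Deviating to w = 6.3 brings payment 11986 at cost 419 × 6.3 = 2639.7, netting 9346.3.
Gain from deviating: 9346.3 − 10113 = -766.7.
The gain is negative, so the lemon type's incentive-compatibility constraint is satisfied.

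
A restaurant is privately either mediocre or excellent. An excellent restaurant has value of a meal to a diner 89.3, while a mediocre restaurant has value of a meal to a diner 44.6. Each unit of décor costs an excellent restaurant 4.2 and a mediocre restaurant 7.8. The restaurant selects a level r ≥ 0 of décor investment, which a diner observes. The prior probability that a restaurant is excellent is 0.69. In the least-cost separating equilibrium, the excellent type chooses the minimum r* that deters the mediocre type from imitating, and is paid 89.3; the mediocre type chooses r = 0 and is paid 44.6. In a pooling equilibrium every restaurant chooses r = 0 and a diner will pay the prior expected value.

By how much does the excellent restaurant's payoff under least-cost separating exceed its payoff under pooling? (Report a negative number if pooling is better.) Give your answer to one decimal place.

-10.2

Least-cost separating signal: r* solves 44.6 = 89.3 − 7.8·r*, so r* = (89.3 − 44.6)/7.8 ≈ 5.7308.
Excellent type's separating payoff: 89.3 − 4.2 × r* = 89.3 − 4.2 × (89.3 − 44.6)/7.8 = 89.3 − 187.74/7.8 ≈ 65.231.
Pooling payoff: 0.69 × 89.3 + 0.31 × 44.6 = 75.443.
Difference: 65.231 − 75.443 = -10.212, i.e. -10.2 to one decimal place.
The excellent type would prefer the pooling outcome.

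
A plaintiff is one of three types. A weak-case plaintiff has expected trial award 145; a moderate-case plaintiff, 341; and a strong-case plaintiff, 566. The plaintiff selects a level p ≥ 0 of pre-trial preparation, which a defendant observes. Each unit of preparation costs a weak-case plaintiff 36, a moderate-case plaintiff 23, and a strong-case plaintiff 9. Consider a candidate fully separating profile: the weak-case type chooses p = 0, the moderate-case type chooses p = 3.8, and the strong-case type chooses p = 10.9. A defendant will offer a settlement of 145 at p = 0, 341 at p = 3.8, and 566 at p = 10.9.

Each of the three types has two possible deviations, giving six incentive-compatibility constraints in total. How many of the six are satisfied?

3

Weak-case (own payoff 145): to p=3.8 gives 341 − 36×3.8 = 204.2 → profitable ✗; to p=10.9 gives 566 − 36×10.9 = 173.6 → profitable ✗.
Strong-case (own payoff 566 − 9×10.9 = 467.9): to p=0 gives 145 → no gain ✓; to p=3.8 gives 341 − 9×3.8 = 306.8 → no gain ✓.
Moderate-case (own payoff 341 − 23×3.8 = 253.6): to p=0 gives 145 → no gain ✓; to p=10.9 gives 566 − 23×10.9 = 315.3 → profitable ✗.
3 of the 6 constraints hold; not an equilibrium.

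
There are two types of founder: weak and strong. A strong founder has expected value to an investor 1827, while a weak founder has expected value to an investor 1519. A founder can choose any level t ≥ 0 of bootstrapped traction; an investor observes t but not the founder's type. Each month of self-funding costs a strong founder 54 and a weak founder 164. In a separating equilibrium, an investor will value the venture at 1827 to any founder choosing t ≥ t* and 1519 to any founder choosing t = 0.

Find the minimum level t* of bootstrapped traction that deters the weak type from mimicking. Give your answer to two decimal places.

1.88

A weak founder choosing t = 0 receives 1519.
Imitating at t* instead would pay 1827 at cost 164·t*, netting 1827 − 164·t*.
Indifference: 1519 = 1827 − 164·t*, so t* = (1827 − 1519) / 164 ≈ 1.88.
At t* the weak type's incentive constraint just binds; the strong type strictly prefers t* since its per-unit cost is lower.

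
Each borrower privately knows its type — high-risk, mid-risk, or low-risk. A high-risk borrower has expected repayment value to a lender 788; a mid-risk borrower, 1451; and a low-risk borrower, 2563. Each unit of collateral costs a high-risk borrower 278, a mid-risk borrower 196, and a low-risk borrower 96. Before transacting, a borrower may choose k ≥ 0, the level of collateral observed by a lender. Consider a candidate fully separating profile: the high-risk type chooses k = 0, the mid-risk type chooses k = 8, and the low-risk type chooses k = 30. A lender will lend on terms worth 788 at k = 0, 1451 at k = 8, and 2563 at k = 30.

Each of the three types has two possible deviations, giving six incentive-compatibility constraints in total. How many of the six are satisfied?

Mid-risk (own payoff 1451 − 196×8 = -117): to k=0 gives 788 → profitable ✗; to k=30 gives 2563 − 196×30 = -3317 → no gain ✓.
Low-risk (own payoff 2563 − 96×30 = -317): to k=0 gives 788 → profitable ✗; to k=8 gives 1451 − 96×8 = 683 → profitable ✗.
High-risk (own payoff 788): to k=8 gives 1451 − 278×8 = -773 → no gain ✓; to k=30 gives 2563 − 278×30 = -5777 → no gain ✓.
3 of the 6 constraints hold; not an equilibrium.

3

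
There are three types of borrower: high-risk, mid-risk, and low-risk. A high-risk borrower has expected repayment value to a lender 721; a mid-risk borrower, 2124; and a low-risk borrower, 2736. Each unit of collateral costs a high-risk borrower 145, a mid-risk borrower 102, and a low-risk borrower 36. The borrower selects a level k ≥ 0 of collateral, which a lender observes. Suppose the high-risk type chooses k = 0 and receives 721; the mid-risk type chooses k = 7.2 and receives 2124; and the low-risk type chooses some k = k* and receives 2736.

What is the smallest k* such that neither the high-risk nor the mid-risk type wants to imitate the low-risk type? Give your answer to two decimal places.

High-risk type (on-path payoff 721) won't mimic when 721 ≥ 2736 − 145·k*, i.e. k* ≥ 13.90.
Mid-risk type (on-path payoff 2124 − 102×7.2 = 1389.6) won't mimic when 1389.6 ≥ 2736 − 102·k*, i.e. k* ≥ 13.20.
Both must hold, so k* = max(13.90, 13.20) = 13.90. The high-risk type's constraint binds.

13.90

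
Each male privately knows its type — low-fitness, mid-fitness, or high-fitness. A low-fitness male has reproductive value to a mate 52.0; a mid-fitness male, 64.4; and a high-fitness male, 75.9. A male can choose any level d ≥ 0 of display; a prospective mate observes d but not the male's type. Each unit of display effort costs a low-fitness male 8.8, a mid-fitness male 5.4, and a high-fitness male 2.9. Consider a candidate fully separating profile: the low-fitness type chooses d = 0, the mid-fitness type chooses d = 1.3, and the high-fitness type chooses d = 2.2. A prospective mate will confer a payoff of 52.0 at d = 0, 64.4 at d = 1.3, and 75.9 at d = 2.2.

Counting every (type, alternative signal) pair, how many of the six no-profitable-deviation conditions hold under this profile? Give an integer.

3

Mid-fitness (own payoff 64.4 − 5.4×1.3 = 57.38): to d=0 gives 52.0 → no gain ✓; to d=2.2 gives 75.9 − 5.4×2.2 = 64.02 → profitable ✗.
High-fitness (own payoff 75.9 − 2.9×2.2 = 69.52): to d=0 gives 52.0 → no gain ✓; to d=1.3 gives 64.4 − 2.9×1.3 = 60.63 → no gain ✓.
Low-fitness (own payoff 52.0): to d=1.3 gives 64.4 − 8.8×1.3 = 52.96 → profitable ✗; to d=2.2 gives 75.9 − 8.8×2.2 = 56.54 → profitable ✗.
3 of the 6 constraints hold; not an equilibrium.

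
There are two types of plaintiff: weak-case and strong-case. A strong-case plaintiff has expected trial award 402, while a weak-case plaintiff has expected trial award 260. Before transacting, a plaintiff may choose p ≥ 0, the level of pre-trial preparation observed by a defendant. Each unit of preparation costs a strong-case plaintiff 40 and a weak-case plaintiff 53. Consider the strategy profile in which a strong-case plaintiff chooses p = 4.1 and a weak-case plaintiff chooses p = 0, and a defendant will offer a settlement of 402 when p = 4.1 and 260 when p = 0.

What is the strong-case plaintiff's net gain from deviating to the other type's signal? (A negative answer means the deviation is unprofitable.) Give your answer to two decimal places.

Playing p = 4.1 the strong-case plaintiff receives 402 − 40 × 4.1 = 238.
Deviating to p = 0 yields 260 instead.
Gain from deviating: 260 − 238 = 22.00.
The gain is positive, so the strong-case type's incentive-compatibility constraint is violated — this profile is not a separating equilibrium.

22.00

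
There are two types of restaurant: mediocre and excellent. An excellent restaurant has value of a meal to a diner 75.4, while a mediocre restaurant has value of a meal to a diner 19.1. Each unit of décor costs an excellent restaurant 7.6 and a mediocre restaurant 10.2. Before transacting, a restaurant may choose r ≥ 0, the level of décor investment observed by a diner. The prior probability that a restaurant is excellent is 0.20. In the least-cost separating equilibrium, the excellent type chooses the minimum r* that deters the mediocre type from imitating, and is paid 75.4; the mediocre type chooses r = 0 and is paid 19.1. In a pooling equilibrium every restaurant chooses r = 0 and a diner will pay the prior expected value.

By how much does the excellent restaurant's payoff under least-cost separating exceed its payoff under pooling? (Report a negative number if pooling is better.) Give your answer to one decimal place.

Least-cost separating signal: r* solves 19.1 = 75.4 − 10.2·r*, so r* = (75.4 − 19.1)/10.2 ≈ 5.5196.
Excellent type's separating payoff: 75.4 − 7.6 × r* = 75.4 − 7.6 × (75.4 − 19.1)/10.2 = 75.4 − 427.88/10.2 ≈ 33.451.
Pooling payoff: 0.20 × 75.4 + 0.80 × 19.1 = 30.36.
Difference: 33.451 − 30.36 = 3.091, i.e. 3.1 to one decimal place.
The excellent type prefers to separate.

3.1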